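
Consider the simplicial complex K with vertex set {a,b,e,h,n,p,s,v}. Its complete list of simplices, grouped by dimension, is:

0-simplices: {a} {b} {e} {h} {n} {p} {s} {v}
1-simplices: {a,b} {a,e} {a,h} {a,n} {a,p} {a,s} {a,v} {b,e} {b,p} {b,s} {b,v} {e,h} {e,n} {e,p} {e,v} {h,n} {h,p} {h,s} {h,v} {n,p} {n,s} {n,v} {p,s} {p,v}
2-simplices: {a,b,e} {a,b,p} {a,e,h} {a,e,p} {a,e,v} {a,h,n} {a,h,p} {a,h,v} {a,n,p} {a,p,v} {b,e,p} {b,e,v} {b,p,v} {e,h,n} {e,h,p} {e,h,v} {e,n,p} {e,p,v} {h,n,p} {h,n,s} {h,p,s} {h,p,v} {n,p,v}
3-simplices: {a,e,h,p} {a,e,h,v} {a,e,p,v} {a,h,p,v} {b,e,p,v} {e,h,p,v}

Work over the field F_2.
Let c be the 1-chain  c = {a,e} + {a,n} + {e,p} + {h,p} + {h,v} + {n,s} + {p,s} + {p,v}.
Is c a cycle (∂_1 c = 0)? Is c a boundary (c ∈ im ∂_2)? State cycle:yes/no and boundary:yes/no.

n_0=8 n_1=24 n_2=23 n_3=6  [Z2]
∂1: piv[ab,ae,ah,an,ap,as,av] rk=7  ker:be,bp,bs,bv,eh,en,ep,ev,hn,hp,hs,hv,np,ns,nv,ps,pv
∂2: piv[abe,abp,aeh,aep,aev,ahn,ahp,ahv,anp,apv,bev,ehn,hns,hps,npv] rk=15  ker:bep,bpv,ehp,ehv,enp,epv,hnp,hpv
∂3: piv[aehp,aehv,aepv,ahpv,bepv] rk=5  ker:ehpv
∂1c = 0
c vs im∂2: reduces to 0 ⇒ boundary

cycle:yes boundary:yes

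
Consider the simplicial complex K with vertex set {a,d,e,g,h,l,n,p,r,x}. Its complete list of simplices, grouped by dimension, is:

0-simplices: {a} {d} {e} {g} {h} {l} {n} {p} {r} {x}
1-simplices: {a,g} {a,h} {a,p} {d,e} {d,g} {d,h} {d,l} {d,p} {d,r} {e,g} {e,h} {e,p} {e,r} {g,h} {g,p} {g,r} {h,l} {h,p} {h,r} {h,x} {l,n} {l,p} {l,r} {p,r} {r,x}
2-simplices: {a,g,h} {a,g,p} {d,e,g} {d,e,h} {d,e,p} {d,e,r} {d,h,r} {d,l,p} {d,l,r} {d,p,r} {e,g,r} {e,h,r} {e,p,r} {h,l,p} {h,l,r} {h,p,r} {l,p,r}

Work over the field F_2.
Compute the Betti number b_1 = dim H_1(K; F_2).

b_1=3

n_0=10 n_1=25 n_2=17  [Z2]
∂1: piv[ag,ah,ap,de,dg,dl,dr,hx,ln] rk=9  ker:dh,dp,eg,eh,ep,er,gh,gp,gr,hl,hp,hr,lp,lr,pr,rx
∂2: piv[agh,agp,deg,deh,dep,der,dhr,dlp,dlr,dpr,egr,hlp,hlr] rk=13  ker:ehr,epr,hpr,lpr
b_1=(25−9)−13=3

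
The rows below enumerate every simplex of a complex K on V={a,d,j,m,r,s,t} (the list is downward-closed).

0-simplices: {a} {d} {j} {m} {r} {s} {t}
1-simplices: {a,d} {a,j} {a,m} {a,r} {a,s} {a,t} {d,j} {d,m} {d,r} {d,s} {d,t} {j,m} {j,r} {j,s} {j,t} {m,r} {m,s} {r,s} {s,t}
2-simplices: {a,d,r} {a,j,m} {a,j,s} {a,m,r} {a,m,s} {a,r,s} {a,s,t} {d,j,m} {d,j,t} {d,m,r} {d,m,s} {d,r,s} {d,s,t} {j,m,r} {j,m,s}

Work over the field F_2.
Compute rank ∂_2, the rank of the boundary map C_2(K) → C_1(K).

rank∂_2=13

n_0=7 n_1=19 n_2=15  [Z2]
∂1: piv[ad,aj,am,ar,as,at] rk=6  ker:dj,dm,dr,ds,dt,jm,jr,js,jt,mr,ms,rs,st
∂2: piv[adr,ajm,ajs,amr,ams,ars,ast,djm,djt,dmr,dms,dst,jmr] rk=13  ker:drs,jms
rk∂_2=13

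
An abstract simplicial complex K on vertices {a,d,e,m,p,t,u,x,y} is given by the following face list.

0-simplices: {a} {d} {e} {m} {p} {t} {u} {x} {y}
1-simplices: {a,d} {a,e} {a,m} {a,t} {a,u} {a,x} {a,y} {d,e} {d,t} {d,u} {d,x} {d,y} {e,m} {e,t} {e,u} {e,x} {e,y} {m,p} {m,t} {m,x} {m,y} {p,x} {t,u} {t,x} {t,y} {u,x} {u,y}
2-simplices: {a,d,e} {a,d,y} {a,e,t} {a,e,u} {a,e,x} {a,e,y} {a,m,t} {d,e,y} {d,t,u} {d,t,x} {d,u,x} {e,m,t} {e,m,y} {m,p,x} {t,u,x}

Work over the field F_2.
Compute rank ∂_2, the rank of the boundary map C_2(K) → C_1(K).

n_0=9 n_1=27 n_2=15  [Z2]
∂1: piv[ad,ae,am,at,au,ax,ay,mp] rk=8  ker:de,dt,du,dx,dy,em,et,eu,ex,ey,mt,mx,my,px,tu,tx,ty,ux,uy
∂2: piv[ade,ady,aet,aeu,aex,aey,amt,dtu,dtx,dux,emt,emy,mpx] rk=13  ker:dey,tux
rk∂_2=13

rank∂_2=13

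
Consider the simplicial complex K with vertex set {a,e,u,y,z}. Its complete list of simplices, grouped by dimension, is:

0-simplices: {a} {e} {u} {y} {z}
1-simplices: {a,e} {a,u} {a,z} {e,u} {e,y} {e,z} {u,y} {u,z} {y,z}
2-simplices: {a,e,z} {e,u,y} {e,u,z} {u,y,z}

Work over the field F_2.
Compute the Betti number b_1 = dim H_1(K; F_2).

n_0=5 n_1=9 n_2=4  [Z2]
∂1: piv[ae,au,az,ey] rk=4  ker:eu,ez,uy,uz,yz
∂2: piv[aez,euy,euz,uyz] rk=4
b_1=(9−4)−4=1

b_1=1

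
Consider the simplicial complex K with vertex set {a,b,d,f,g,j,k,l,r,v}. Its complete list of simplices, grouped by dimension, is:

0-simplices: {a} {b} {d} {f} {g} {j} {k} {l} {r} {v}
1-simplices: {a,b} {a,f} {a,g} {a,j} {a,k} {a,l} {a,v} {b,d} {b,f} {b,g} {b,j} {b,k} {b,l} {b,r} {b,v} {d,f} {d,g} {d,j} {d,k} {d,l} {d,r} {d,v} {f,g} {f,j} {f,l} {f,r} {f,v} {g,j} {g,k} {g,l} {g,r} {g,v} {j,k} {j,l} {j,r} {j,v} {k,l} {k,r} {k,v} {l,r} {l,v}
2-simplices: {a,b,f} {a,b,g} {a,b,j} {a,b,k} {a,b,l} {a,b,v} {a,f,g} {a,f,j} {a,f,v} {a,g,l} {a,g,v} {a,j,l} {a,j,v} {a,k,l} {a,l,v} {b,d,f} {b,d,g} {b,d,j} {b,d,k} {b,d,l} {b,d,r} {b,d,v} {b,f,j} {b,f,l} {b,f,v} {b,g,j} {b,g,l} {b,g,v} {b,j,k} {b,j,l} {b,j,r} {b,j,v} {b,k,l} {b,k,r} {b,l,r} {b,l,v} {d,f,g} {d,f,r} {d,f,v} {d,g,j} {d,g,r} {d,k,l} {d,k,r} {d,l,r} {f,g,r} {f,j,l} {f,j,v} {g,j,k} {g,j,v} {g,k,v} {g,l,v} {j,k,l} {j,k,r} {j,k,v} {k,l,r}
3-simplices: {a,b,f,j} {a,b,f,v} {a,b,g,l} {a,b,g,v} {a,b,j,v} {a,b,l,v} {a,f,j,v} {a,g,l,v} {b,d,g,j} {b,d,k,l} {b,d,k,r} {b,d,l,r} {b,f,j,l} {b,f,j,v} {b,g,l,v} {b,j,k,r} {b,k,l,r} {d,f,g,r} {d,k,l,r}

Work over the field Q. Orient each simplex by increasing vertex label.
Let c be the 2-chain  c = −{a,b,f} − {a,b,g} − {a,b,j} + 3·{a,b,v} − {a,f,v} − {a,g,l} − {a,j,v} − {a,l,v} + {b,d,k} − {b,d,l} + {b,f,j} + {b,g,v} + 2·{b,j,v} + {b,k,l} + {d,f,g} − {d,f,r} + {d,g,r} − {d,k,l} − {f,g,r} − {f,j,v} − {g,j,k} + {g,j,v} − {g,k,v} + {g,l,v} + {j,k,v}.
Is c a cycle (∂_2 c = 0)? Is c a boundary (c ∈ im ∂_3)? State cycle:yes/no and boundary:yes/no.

cycle:yes boundary:no

n_0=10 n_1=41 n_2=55 n_3=19  [Q]
∂1: piv[ab,af,ag,aj,ak,al,av,bd,br] rk=9  ker:bf,bg,bj,bk,bl,bv,df,dg,dj,dk,dl,dr,dv,fg,fj,fl,fr,fv,gj,gk,gl,gr,gv,jk,jl,jr,jv,kl,kr,kv,lr,lv
∂2: piv[abf,abg,abj,abk,abl,abv,afg,afj,afv,agl,agv,ajl,ajv,akl,alv,bdf,bdg,bdj,bdk,bdl,bdr,bdv,bfl,bgj,bjk,bjr,bkr,blr,dfr,dgr,gjk,gkv] rk=32  ker:bfj,bfv,bgl,bgv,bjl,bjv,bkl,blv,dfg,dfv,dgj,dkl,dkr,dlr,fgr,fjl,fjv,gjv,glv,jkl,jkr,jkv,klr
∂3: piv[abfj,abfv,abgl,abgv,abjv,ablv,afjv,aglv,bdgj,bdkl,bdkr,bdlr,bfjl,bjkr,bklr,dfgr] rk=16  ker:bfjv,bglv,dklr
∂2c = 0
c vs im∂3: residual ≠ 0 ⇒ not boundary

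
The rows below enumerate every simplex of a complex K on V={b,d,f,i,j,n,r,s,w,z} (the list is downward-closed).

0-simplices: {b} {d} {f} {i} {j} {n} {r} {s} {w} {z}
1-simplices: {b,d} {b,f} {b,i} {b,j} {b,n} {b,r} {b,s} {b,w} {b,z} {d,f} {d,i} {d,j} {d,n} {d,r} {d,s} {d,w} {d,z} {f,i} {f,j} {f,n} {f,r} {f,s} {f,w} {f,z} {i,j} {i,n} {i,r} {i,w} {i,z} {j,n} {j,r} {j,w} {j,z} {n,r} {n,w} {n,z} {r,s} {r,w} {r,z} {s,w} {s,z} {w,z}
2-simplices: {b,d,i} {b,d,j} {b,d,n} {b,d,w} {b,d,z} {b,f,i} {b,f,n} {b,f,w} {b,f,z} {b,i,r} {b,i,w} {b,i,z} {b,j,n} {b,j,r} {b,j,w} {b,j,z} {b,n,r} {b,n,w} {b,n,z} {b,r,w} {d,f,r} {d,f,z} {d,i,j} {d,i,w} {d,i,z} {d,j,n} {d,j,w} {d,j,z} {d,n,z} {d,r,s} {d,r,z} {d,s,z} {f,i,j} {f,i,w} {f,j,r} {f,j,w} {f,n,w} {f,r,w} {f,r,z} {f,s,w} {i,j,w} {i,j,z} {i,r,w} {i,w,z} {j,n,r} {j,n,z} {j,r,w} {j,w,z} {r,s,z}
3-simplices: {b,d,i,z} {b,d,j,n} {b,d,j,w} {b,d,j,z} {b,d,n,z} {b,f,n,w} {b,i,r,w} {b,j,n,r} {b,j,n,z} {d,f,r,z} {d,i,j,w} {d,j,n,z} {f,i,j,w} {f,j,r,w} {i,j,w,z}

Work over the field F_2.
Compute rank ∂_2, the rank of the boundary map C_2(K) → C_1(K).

rank∂_2=30

n_0=10 n_1=42 n_2=49 n_3=15  [Z2]
∂1: piv[bd,bf,bi,bj,bn,br,bs,bw,bz] rk=9  ker:df,di,dj,dn,dr,ds,dw,dz,fi,fj,fn,fr,fs,fw,fz,ij,in,ir,iw,iz,jn,jr,jw,jz,nr,nw,nz,rs,rw,rz,sw,sz,wz
∂2: piv[bdi,bdj,bdn,bdw,bdz,bfi,bfn,bfw,bfz,bir,biw,biz,bjn,bjr,bjw,bjz,bnr,bnw,bnz,brw,dfr,dfz,dij,drs,drz,dsz,fij,fjr,fsw,iwz] rk=30  ker:diw,diz,djn,djw,djz,dnz,fiw,fjw,fnw,frw,frz,ijw,ijz,irw,jnr,jnz,jrw,jwz,rsz
∂3: piv[bdiz,bdjn,bdjw,bdjz,bdnz,bfnw,birw,bjnr,bjnz,dfrz,dijw,fijw,fjrw,ijwz] rk=14  ker:djnz
rk∂_2=30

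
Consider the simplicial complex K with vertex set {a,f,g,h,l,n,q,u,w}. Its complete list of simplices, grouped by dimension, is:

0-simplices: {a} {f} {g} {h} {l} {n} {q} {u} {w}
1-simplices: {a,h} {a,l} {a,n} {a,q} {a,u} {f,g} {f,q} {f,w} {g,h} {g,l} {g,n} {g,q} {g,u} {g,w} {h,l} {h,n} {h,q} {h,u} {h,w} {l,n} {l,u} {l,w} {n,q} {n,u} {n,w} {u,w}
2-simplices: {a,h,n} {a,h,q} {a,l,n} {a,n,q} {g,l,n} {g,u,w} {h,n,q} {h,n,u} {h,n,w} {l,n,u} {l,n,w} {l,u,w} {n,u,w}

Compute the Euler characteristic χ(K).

χ(K)=-4

n_0=9 n_1=26 n_2=13
χ=+9−26+13=-4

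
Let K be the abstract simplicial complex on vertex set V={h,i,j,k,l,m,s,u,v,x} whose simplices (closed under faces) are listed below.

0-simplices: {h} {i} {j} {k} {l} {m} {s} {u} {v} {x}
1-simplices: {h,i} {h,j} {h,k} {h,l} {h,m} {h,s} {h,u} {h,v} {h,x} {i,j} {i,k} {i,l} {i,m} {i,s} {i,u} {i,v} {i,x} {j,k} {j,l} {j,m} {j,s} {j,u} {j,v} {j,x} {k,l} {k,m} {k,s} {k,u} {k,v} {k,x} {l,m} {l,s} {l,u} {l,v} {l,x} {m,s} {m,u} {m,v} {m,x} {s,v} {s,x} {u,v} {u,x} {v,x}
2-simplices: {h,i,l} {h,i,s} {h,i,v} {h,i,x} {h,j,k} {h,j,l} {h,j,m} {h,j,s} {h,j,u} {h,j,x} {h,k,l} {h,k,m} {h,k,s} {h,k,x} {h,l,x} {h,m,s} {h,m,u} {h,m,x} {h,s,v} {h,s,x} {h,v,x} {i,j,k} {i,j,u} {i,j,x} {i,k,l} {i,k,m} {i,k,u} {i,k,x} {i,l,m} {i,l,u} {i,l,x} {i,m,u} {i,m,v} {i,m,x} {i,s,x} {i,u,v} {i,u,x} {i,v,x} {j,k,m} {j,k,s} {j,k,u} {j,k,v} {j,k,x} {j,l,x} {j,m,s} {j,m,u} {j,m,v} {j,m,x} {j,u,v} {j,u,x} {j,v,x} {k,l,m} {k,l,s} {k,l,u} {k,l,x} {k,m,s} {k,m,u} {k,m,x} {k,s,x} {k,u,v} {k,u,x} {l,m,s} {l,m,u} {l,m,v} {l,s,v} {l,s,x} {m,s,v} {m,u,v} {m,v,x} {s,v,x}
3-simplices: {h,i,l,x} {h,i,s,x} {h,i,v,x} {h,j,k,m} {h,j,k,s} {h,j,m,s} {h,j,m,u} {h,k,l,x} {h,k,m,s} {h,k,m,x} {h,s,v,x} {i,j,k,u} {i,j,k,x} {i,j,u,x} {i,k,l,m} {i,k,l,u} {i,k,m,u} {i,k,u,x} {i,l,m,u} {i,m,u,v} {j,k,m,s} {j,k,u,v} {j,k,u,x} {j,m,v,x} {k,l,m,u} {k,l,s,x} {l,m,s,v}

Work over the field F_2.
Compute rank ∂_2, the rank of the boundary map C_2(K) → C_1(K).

rank∂_2=35

n_0=10 n_1=44 n_2=70 n_3=27  [Z2]
∂1: piv[hi,hj,hk,hl,hm,hs,hu,hv,hx] rk=9  ker:ij,ik,il,im,is,iu,iv,ix,jk,jl,jm,js,ju,jv,jx,kl,km,ks,ku,kv,kx,lm,ls,lu,lv,lx,ms,mu,mv,mx,sv,sx,uv,ux,vx
∂2: piv[hil,his,hiv,hix,hjk,hjl,hjm,hjs,hju,hjx,hkl,hkm,hks,hkx,hlx,hms,hmu,hmx,hsv,hsx,hvx,ijk,iju,ijx,ikm,iku,ilm,ilu,imv,iuv,iux,jkv,jmv,kls,lmv] rk=35  ker:ikl,ikx,ilx,imu,imx,isx,ivx,jkm,jks,jku,jkx,jlx,jms,jmu,jmx,juv,jux,jvx,klm,klu,klx,kms,kmu,kmx,ksx,kuv,kux,lms,lmu,lsv,lsx,msv,muv,mvx,svx
∂3: piv[hilx,hisx,hivx,hjkm,hjks,hjms,hjmu,hklx,hkms,hkmx,hsvx,ijku,ijkx,ijux,iklm,iklu,ikmu,ikux,ilmu,imuv,jkuv,jmvx,klsx,lmsv] rk=24  ker:jkms,jkux,klmu
rk∂_2=35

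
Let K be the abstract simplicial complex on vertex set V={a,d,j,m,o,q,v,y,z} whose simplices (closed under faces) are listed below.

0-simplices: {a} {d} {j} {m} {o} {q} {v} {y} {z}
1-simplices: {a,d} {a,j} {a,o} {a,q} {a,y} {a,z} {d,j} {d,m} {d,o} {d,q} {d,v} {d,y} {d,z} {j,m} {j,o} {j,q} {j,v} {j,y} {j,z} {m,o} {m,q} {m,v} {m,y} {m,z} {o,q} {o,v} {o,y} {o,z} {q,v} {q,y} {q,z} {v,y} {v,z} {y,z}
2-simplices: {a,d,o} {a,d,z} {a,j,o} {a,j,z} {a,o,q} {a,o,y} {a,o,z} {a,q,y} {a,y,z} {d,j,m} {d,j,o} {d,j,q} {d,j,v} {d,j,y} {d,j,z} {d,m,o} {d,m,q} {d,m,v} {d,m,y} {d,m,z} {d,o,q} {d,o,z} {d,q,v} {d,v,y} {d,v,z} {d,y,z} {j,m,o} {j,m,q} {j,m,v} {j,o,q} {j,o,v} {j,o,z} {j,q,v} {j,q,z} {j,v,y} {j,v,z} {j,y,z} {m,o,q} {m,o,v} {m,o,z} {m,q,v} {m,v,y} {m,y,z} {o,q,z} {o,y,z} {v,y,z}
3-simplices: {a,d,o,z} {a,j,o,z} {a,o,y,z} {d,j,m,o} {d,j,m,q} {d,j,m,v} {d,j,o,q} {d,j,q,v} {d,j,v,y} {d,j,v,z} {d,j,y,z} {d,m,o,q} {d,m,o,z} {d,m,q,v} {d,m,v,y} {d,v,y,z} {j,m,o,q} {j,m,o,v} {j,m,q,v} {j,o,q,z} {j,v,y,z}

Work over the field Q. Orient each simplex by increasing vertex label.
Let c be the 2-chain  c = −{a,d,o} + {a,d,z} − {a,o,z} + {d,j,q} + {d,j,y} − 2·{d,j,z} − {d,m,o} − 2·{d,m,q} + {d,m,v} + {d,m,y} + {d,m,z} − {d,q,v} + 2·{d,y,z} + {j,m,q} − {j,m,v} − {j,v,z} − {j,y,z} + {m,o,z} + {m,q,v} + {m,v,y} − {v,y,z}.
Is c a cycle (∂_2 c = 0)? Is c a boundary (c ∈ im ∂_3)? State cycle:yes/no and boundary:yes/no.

n_0=9 n_1=34 n_2=46 n_3=21  [Q]
∂1: piv[ad,aj,ao,aq,ay,az,dm,dv] rk=8  ker:dj,do,dq,dy,dz,jm,jo,jq,jv,jy,jz,mo,mq,mv,my,mz,oq,ov,oy,oz,qv,qy,qz,vy,vz,yz
∂2: piv[ado,adz,ajo,ajz,aoq,aoy,aoz,aqy,ayz,djm,djo,djq,djv,djy,dmo,dmq,dmv,dmy,dmz,doq,dqv,dvy,dvz,dyz,jov,jqz] rk=26  ker:djz,doz,jmo,jmq,jmv,joq,joz,jqv,jvy,jvz,jyz,moq,mov,moz,mqv,mvy,myz,oqz,oyz,vyz
∂3: piv[adoz,ajoz,aoyz,djmo,djmq,djmv,djoq,djqv,djvy,djvz,djyz,dmoq,dmoz,dmqv,dmvy,dvyz,jmov,joqz] rk=18  ker:jmoq,jmqv,jvyz
∂2c = 0
c vs im∂3: reduces to 0 ⇒ boundary

cycle:yes boundary:yes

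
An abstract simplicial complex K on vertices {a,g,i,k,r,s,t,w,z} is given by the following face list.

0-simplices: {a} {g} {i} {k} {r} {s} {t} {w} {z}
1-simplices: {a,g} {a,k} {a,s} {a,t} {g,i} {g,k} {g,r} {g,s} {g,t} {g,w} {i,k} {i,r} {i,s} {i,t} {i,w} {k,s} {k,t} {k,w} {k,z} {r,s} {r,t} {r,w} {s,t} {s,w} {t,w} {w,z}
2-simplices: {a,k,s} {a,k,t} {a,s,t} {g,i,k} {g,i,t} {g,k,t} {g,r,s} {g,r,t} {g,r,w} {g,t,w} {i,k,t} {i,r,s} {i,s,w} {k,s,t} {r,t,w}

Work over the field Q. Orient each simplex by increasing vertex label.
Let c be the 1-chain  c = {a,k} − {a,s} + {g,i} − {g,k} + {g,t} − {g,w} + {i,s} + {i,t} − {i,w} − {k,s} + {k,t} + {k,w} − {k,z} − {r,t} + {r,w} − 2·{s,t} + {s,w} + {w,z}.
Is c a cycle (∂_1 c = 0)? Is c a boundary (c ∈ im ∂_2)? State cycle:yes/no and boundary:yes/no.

cycle:yes boundary:no

n_0=9 n_1=26 n_2=15  [Q]
∂1: piv[ag,ak,as,at,gi,gr,gw,kz] rk=8  ker:gk,gs,gt,ik,ir,is,it,iw,ks,kt,kw,rs,rt,rw,st,sw,tw,wz
∂2: piv[aks,akt,ast,gik,git,gkt,grs,grt,grw,gtw,irs,isw] rk=12  ker:ikt,kst,rtw
∂1c = 0
c vs im∂2: residual ≠ 0 ⇒ not boundary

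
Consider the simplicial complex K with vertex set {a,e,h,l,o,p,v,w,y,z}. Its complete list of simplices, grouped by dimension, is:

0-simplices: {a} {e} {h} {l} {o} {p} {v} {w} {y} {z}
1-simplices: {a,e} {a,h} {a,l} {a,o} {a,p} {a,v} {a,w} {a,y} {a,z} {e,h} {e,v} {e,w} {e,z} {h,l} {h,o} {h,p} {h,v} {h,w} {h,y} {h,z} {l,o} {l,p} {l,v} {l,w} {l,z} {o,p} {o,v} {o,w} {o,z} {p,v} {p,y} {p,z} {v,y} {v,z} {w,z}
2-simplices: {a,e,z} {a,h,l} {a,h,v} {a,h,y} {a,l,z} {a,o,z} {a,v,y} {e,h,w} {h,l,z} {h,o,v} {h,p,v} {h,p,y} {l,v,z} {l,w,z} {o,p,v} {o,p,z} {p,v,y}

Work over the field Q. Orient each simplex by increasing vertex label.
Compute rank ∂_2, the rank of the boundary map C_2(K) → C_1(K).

rank∂_2=16

n_0=10 n_1=35 n_2=17  [Q]
∂1: piv[ae,ah,al,ao,ap,av,aw,ay,az] rk=9  ker:eh,ev,ew,ez,hl,ho,hp,hv,hw,hy,hz,lo,lp,lv,lw,lz,op,ov,ow,oz,pv,py,pz,vy,vz,wz
∂2: piv[aez,ahl,ahv,ahy,alz,aoz,avy,ehw,hlz,hov,hpv,hpy,lvz,lwz,opv,opz] rk=16  ker:pvy
rk∂_2=16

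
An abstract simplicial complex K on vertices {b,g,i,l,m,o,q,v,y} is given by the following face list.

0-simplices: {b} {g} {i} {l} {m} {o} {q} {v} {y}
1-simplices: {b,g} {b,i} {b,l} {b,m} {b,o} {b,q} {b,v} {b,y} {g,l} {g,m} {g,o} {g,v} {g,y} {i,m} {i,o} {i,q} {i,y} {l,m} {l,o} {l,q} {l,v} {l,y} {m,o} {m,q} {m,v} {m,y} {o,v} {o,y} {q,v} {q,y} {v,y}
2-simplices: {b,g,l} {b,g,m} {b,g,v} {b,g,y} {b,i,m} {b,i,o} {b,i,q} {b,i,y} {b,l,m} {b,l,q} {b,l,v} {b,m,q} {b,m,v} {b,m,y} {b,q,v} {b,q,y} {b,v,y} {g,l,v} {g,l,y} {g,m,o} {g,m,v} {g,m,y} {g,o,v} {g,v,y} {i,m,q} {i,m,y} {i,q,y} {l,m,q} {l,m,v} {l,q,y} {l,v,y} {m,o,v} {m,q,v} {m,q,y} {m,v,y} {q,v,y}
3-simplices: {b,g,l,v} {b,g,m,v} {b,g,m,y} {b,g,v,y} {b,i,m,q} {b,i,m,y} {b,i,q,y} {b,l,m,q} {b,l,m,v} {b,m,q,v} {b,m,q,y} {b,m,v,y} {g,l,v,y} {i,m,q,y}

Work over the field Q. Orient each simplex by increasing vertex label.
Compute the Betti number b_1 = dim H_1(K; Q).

b_1=3

n_0=9 n_1=31 n_2=36 n_3=14  [Q]
∂1: piv[bg,bi,bl,bm,bo,bq,bv,by] rk=8  ker:gl,gm,go,gv,gy,im,io,iq,iy,lm,lo,lq,lv,ly,mo,mq,mv,my,ov,oy,qv,qy,vy
∂2: piv[bgl,bgm,bgv,bgy,bim,bio,biq,biy,blm,blq,blv,bmq,bmv,bmy,bqv,bqy,bvy,gly,gmo,gov] rk=20  ker:glv,gmv,gmy,gvy,imq,imy,iqy,lmq,lmv,lqy,lvy,mov,mqv,mqy,mvy,qvy
∂3: piv[bglv,bgmv,bgmy,bgvy,bimq,bimy,biqy,blmq,blmv,bmqv,bmqy,bmvy,glvy] rk=13  ker:imqy
b_1=(31−8)−20=3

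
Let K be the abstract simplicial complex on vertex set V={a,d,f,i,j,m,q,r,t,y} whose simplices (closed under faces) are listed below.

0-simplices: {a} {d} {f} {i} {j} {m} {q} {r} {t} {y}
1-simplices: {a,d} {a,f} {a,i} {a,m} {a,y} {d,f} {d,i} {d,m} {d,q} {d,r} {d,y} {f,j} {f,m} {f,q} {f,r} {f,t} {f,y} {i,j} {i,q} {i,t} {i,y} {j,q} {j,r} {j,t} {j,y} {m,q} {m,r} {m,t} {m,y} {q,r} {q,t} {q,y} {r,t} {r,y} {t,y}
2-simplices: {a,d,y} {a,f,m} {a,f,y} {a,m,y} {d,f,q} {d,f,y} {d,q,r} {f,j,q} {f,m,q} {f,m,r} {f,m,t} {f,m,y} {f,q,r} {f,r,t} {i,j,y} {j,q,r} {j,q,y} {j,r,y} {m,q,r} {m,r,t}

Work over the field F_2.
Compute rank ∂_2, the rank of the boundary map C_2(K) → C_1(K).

rank∂_2=17

n_0=10 n_1=35 n_2=20  [Z2]
∂1: piv[ad,af,ai,am,ay,dq,dr,fj,ft] rk=9  ker:df,di,dm,dy,fm,fq,fr,fy,ij,iq,it,iy,jq,jr,jt,jy,mq,mr,mt,my,qr,qt,qy,rt,ry,ty
∂2: piv[ady,afm,afy,amy,dfq,dfy,dqr,fjq,fmq,fmr,fmt,fqr,frt,ijy,jqr,jqy,jry] rk=17  ker:fmy,mqr,mrt
rk∂_2=17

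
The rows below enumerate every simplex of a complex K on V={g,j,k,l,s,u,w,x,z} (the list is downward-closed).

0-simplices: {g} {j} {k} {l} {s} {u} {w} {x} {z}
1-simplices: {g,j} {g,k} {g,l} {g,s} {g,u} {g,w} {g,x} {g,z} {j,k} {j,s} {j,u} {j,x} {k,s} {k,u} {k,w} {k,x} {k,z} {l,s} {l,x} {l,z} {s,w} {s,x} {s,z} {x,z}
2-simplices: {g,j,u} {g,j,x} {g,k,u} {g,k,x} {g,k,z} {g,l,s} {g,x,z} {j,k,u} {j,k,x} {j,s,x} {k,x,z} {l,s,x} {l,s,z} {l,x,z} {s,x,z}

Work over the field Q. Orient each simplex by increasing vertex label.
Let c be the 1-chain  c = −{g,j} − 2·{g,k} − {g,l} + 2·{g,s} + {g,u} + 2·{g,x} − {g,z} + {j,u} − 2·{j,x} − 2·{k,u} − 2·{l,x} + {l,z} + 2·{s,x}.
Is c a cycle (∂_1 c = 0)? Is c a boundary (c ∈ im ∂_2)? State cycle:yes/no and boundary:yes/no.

n_0=9 n_1=24 n_2=15  [Q]
∂1: piv[gj,gk,gl,gs,gu,gw,gx,gz] rk=8  ker:jk,js,ju,jx,ks,ku,kw,kx,kz,ls,lx,lz,sw,sx,sz,xz
∂2: piv[gju,gjx,gku,gkx,gkz,gls,gxz,jku,jsx,lsx,lsz,lxz] rk=12  ker:jkx,kxz,sxz
∂1c = 0
c vs im∂2: residual ≠ 0 ⇒ not boundary

cycle:yes boundary:no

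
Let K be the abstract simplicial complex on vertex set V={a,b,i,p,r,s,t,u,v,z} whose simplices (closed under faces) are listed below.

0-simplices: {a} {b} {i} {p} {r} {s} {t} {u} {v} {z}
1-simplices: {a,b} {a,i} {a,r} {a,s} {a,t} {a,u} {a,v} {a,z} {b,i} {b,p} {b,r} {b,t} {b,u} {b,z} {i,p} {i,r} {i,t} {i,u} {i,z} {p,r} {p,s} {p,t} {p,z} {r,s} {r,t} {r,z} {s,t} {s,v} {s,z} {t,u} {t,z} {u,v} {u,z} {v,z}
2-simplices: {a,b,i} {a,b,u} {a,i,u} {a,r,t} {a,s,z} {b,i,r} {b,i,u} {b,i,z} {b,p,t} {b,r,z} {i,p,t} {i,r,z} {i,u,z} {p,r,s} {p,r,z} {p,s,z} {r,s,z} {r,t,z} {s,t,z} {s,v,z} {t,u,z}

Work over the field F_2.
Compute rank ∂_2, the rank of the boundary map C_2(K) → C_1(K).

rank∂_2=18

n_0=10 n_1=34 n_2=21  [Z2]
∂1: piv[ab,ai,ar,as,at,au,av,az,bp] rk=9  ker:bi,br,bt,bu,bz,ip,ir,it,iu,iz,pr,ps,pt,pz,rs,rt,rz,st,sv,sz,tu,tz,uv,uz,vz
∂2: piv[abi,abu,aiu,art,asz,bir,biz,bpt,brz,ipt,iuz,prs,prz,psz,rtz,stz,svz,tuz] rk=18  ker:biu,irz,rsz
rk∂_2=18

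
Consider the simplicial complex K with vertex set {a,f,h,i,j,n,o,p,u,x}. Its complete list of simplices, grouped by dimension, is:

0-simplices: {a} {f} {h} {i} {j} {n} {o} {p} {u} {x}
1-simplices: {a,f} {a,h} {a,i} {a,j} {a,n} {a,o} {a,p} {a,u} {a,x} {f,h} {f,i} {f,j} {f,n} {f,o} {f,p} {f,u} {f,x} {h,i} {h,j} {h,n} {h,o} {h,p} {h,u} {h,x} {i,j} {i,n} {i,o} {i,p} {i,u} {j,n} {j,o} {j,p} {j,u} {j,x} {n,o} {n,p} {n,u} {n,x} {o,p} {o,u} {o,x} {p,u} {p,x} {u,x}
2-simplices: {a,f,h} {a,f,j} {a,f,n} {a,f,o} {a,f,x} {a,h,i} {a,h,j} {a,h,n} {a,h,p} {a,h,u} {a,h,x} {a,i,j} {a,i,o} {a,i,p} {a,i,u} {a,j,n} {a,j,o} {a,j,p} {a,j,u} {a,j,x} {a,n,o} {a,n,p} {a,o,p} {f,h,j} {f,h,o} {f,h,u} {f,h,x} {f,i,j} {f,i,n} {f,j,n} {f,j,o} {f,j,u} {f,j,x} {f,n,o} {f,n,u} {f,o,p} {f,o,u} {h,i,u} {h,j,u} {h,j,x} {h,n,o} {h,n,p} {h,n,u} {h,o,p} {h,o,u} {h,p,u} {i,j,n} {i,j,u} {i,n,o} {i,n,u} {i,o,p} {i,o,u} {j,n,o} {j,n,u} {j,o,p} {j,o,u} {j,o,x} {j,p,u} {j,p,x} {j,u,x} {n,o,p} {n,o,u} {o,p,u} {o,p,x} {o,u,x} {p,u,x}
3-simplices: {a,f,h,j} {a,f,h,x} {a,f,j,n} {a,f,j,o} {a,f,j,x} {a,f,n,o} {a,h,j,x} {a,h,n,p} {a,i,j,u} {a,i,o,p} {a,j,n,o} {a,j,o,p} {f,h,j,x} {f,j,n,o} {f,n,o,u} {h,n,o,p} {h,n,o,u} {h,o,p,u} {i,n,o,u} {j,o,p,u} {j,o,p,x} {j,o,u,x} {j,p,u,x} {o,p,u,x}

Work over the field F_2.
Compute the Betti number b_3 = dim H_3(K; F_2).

n_0=10 n_1=44 n_2=66 n_3=24  [Z2]
∂1: piv[af,ah,ai,aj,an,ao,ap,au,ax] rk=9  ker:fh,fi,fj,fn,fo,fp,fu,fx,hi,hj,hn,ho,hp,hu,hx,ij,in,io,ip,iu,jn,jo,jp,ju,jx,no,np,nu,nx,op,ou,ox,pu,px,ux
∂2: piv[afh,afj,afn,afo,afx,ahi,ahj,ahn,ahp,ahu,ahx,aij,aio,aip,aiu,ajn,ajo,ajp,aju,ajx,ano,anp,aop,fho,fhu,fij,fin,fnu,fop,fou,hpu,jox,jpx,jux] rk=34  ker:fhj,fhx,fjn,fjo,fju,fjx,fno,hiu,hju,hjx,hno,hnp,hnu,hop,hou,ijn,iju,ino,inu,iop,iou,jno,jnu,jop,jou,jpu,nop,nou,opu,opx,oux,pux
∂3: piv[afhj,afhx,afjn,afjo,afjx,afno,ahjx,ahnp,aiju,aiop,ajno,ajop,fnou,hnop,hnou,hopu,inou,jopu,jopx,joux,jpux] rk=21  ker:fhjx,fjno,opux
b_3=(24−21)−0=3

b_3=3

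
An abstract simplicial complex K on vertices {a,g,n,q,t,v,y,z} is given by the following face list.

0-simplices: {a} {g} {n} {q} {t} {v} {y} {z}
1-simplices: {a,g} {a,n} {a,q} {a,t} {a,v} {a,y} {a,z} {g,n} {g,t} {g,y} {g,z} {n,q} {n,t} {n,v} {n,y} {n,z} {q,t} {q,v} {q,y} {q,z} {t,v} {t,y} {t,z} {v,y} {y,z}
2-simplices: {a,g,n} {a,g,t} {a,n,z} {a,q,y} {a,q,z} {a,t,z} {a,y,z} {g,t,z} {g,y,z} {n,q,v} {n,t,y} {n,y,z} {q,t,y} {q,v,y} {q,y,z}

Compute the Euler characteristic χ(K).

χ(K)=-2

n_0=8 n_1=25 n_2=15
χ=+8−25+15=-2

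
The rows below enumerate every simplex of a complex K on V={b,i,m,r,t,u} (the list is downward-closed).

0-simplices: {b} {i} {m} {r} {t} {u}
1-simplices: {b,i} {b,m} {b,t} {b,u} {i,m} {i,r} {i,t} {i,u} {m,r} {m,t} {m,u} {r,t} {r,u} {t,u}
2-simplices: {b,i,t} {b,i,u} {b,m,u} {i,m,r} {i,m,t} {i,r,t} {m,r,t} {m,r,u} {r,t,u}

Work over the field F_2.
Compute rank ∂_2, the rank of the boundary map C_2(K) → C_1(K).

n_0=6 n_1=14 n_2=9  [Z2]
∂1: piv[bi,bm,bt,bu,ir] rk=5  ker:im,it,iu,mr,mt,mu,rt,ru,tu
∂2: piv[bit,biu,bmu,imr,imt,irt,mru,rtu] rk=8  ker:mrt
rk∂_2=8

rank∂_2=8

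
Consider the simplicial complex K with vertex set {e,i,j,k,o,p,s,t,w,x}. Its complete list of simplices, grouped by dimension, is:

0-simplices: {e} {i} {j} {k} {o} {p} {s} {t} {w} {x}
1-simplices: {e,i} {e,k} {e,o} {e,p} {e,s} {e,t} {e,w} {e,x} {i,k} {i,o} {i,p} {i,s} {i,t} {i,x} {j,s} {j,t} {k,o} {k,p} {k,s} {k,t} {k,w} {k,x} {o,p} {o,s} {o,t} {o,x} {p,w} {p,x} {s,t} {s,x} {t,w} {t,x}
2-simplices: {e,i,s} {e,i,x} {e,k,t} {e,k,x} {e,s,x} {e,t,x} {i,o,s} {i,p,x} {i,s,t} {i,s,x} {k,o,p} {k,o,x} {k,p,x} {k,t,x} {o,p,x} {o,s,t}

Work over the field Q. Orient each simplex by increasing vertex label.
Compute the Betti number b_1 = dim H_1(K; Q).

b_1=10

n_0=10 n_1=32 n_2=16  [Q]
∂1: piv[ei,ek,eo,ep,es,et,ew,ex,js] rk=9  ker:ik,io,ip,is,it,ix,jt,ko,kp,ks,kt,kw,kx,op,os,ot,ox,pw,px,st,sx,tw,tx
∂2: piv[eis,eix,ekt,ekx,esx,etx,ios,ipx,ist,kop,kox,kpx,ost] rk=13  ker:isx,ktx,opx
b_1=(32−9)−13=10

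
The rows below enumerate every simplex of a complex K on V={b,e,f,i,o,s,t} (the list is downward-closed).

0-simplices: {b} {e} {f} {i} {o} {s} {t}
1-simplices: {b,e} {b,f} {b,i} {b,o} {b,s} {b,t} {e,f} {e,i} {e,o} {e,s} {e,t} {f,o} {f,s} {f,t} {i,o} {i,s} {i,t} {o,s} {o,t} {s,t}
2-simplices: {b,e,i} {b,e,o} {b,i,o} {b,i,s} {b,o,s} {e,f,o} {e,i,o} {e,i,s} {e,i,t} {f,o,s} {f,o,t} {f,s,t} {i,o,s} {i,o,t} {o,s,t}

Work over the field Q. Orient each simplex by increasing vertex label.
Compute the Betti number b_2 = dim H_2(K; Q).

n_0=7 n_1=20 n_2=15  [Q]
∂1: piv[be,bf,bi,bo,bs,bt] rk=6  ker:ef,ei,eo,es,et,fo,fs,ft,io,is,it,os,ot,st
∂2: piv[bei,beo,bio,bis,bos,efo,eis,eit,fos,fot,fst,iot] rk=12  ker:eio,ios,ost
b_2=(15−12)−0=3

b_2=3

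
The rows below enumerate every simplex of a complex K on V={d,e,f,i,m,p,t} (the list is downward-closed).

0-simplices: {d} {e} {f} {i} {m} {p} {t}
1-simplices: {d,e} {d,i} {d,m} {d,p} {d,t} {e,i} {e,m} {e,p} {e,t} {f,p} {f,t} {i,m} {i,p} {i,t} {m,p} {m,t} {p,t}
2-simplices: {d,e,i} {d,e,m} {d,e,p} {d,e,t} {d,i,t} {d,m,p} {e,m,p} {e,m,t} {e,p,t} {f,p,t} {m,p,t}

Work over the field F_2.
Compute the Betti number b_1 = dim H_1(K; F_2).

b_1=2

n_0=7 n_1=17 n_2=11  [Z2]
∂1: piv[de,di,dm,dp,dt,fp] rk=6  ker:ei,em,ep,et,ft,im,ip,it,mp,mt,pt
∂2: piv[dei,dem,dep,det,dit,dmp,emt,ept,fpt] rk=9  ker:emp,mpt
b_1=(17−6)−9=2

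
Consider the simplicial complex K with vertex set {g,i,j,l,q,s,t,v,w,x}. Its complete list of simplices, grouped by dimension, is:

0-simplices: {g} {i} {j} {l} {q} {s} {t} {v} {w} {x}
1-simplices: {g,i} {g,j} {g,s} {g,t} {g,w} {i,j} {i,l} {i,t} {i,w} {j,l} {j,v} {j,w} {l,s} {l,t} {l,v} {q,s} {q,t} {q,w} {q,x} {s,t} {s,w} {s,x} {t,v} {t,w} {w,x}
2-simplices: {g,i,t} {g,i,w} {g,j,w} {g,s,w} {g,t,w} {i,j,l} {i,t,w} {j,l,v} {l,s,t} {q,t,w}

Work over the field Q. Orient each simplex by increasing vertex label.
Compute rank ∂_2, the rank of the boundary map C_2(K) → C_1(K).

rank∂_2=9

n_0=10 n_1=25 n_2=10  [Q]
∂1: piv[gi,gj,gs,gt,gw,il,jv,qs,qx] rk=9  ker:ij,it,iw,jl,jw,ls,lt,lv,qt,qw,st,sw,sx,tv,tw,wx
∂2: piv[git,giw,gjw,gsw,gtw,ijl,jlv,lst,qtw] rk=9  ker:itw
rk∂_2=9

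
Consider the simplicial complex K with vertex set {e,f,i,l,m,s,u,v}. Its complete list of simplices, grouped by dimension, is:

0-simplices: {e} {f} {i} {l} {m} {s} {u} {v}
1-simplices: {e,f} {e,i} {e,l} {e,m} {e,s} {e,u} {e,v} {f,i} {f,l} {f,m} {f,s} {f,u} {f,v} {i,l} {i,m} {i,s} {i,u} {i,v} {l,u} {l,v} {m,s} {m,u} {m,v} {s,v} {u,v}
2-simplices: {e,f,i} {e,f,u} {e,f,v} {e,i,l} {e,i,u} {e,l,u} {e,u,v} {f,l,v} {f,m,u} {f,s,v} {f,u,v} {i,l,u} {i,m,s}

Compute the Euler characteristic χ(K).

n_0=8 n_1=25 n_2=13
χ=+8−25+13=-4

χ(K)=-4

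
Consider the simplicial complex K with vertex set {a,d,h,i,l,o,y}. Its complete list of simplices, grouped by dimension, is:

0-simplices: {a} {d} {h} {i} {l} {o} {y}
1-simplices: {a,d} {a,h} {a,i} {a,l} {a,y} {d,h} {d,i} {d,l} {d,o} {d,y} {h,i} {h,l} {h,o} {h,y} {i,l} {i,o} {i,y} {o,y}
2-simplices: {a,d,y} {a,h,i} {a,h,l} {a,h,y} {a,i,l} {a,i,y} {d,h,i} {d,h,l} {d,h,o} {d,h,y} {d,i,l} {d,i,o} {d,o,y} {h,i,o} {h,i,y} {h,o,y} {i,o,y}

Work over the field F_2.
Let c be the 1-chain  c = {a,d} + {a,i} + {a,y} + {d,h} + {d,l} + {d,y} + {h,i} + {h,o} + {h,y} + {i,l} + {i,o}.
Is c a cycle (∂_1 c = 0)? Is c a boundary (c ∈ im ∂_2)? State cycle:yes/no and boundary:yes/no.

n_0=7 n_1=18 n_2=17  [Z2]
∂1: piv[ad,ah,ai,al,ay,do] rk=6  ker:dh,di,dl,dy,hi,hl,ho,hy,il,io,iy,oy
∂2: piv[ady,ahi,ahl,ahy,ail,aiy,dhi,dhl,dho,dhy,dio,doy] rk=12  ker:dil,hio,hiy,hoy,ioy
∂1c = {a} + {y}

cycle:no boundary:no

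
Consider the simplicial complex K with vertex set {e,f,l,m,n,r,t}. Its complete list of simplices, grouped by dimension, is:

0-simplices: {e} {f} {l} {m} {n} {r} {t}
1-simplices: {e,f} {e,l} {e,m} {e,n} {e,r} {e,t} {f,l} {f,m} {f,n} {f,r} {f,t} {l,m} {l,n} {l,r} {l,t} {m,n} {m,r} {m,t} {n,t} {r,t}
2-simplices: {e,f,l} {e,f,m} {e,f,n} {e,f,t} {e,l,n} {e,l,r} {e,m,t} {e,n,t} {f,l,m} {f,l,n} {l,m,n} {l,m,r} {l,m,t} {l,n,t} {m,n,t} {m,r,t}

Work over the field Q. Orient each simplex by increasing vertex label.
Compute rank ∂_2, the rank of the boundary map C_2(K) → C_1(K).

n_0=7 n_1=20 n_2=16  [Q]
∂1: piv[ef,el,em,en,er,et] rk=6  ker:fl,fm,fn,fr,ft,lm,ln,lr,lt,mn,mr,mt,nt,rt
∂2: piv[efl,efm,efn,eft,eln,elr,emt,ent,flm,lmn,lmr,lmt,mrt] rk=13  ker:fln,lnt,mnt
rk∂_2=13

rank∂_2=13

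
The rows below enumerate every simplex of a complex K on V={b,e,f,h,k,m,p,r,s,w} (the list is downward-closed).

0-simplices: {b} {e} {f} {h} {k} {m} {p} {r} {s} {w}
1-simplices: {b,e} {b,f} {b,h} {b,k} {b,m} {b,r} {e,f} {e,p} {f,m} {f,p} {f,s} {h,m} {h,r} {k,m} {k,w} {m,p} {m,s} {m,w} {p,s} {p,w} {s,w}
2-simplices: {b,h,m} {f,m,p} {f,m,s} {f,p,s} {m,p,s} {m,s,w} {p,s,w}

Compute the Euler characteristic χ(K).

χ(K)=-4

n_0=10 n_1=21 n_2=7
χ=+10−21+7=-4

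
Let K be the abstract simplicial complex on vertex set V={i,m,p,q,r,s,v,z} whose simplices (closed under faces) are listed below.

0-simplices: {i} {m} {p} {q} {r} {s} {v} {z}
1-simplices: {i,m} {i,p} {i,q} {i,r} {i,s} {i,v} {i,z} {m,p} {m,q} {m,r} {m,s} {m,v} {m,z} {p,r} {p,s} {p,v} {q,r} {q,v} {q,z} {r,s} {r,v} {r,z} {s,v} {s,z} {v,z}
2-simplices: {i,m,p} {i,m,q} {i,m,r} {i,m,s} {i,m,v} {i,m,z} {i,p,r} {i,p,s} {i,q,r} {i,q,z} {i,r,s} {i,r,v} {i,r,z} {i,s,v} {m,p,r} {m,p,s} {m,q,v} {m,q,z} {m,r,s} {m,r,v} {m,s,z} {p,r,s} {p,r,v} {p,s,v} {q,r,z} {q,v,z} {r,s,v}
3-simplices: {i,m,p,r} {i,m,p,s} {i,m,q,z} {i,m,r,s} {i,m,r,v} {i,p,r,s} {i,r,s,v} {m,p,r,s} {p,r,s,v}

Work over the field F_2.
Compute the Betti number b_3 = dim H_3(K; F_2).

n_0=8 n_1=25 n_2=27 n_3=9  [Z2]
∂1: piv[im,ip,iq,ir,is,iv,iz] rk=7  ker:mp,mq,mr,ms,mv,mz,pr,ps,pv,qr,qv,qz,rs,rv,rz,sv,sz,vz
∂2: piv[imp,imq,imr,ims,imv,imz,ipr,ips,iqr,iqz,irs,irv,irz,isv,mqv,msz,prv,qvz] rk=18  ker:mpr,mps,mqz,mrs,mrv,prs,psv,qrz,rsv
∂3: piv[impr,imps,imqz,imrs,imrv,iprs,irsv,prsv] rk=8  ker:mprs
b_3=(9−8)−0=1

b_3=1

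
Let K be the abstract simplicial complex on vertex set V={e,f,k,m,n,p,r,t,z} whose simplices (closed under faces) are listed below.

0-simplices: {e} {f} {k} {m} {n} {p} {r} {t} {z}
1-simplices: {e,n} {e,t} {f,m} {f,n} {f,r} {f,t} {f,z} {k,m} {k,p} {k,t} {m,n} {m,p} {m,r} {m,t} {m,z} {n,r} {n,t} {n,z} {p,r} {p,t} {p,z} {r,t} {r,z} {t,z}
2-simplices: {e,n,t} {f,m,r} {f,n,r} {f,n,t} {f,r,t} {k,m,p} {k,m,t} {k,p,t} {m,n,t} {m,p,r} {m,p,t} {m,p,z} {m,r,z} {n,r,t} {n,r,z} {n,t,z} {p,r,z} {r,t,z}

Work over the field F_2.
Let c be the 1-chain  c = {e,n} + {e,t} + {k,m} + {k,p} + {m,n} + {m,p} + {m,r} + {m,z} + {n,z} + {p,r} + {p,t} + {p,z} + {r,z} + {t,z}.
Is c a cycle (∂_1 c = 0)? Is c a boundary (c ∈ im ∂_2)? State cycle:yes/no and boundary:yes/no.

cycle:no boundary:no

n_0=9 n_1=24 n_2=18  [Z2]
∂1: piv[en,et,fm,fn,fr,fz,km,kp] rk=8  ker:ft,kt,mn,mp,mr,mt,mz,nr,nt,nz,pr,pt,pz,rt,rz,tz
∂2: piv[ent,fmr,fnr,fnt,frt,kmp,kmt,kpt,mnt,mpr,mpz,mrz,nrz,ntz] rk=14  ker:mpt,nrt,prz,rtz
∂1c = {m} + {n} + {p} + {r} + {t} + {z}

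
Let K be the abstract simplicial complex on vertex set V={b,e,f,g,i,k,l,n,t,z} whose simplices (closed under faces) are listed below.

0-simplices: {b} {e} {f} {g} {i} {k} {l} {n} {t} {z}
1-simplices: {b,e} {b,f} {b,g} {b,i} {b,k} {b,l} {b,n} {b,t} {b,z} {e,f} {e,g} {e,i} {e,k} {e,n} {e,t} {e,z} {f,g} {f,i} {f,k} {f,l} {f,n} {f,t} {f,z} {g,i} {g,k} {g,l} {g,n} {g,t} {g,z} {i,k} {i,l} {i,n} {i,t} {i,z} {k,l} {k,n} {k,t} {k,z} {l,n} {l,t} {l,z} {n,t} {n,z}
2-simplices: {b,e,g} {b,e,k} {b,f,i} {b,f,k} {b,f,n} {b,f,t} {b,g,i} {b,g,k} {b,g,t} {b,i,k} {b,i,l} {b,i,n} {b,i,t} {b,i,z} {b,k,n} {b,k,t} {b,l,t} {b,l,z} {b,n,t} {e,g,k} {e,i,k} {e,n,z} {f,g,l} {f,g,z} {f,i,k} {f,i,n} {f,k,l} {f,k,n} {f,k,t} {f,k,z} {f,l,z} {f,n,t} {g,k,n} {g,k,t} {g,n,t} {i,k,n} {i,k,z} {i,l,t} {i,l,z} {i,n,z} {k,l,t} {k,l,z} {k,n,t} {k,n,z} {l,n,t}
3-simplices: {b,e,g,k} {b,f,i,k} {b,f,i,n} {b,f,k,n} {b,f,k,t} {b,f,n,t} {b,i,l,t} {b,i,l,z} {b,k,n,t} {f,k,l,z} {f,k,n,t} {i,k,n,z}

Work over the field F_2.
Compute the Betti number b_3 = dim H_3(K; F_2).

n_0=10 n_1=43 n_2=45 n_3=12  [Z2]
∂1: piv[be,bf,bg,bi,bk,bl,bn,bt,bz] rk=9  ker:ef,eg,ei,ek,en,et,ez,fg,fi,fk,fl,fn,ft,fz,gi,gk,gl,gn,gt,gz,ik,il,in,it,iz,kl,kn,kt,kz,ln,lt,lz,nt,nz
∂2: piv[beg,bek,bfi,bfk,bfn,bft,bgi,bgk,bgt,bik,bil,bin,bit,biz,bkn,bkt,blt,blz,bnt,eik,enz,fgl,fgz,fkl,fkz,flz,gkn,ikz,inz,lnt] rk=30  ker:egk,fik,fin,fkn,fkt,fnt,gkt,gnt,ikn,ilt,ilz,klt,klz,knt,knz
∂3: piv[begk,bfik,bfin,bfkn,bfkt,bfnt,bilt,bilz,bknt,fklz,iknz] rk=11  ker:fknt
b_3=(12−11)−0=1

b_3=1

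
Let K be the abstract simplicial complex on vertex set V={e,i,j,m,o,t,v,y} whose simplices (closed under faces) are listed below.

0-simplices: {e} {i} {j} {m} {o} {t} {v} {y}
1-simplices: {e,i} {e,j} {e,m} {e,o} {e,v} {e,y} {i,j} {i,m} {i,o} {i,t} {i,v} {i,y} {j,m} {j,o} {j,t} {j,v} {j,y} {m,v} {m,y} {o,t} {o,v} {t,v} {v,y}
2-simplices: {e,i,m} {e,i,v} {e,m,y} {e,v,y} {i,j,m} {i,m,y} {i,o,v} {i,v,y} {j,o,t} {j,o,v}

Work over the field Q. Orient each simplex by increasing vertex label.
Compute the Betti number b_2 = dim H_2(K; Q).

b_2=1

n_0=8 n_1=23 n_2=10  [Q]
∂1: piv[ei,ej,em,eo,ev,ey,it] rk=7  ker:ij,im,io,iv,iy,jm,jo,jt,jv,jy,mv,my,ot,ov,tv,vy
∂2: piv[eim,eiv,emy,evy,ijm,imy,iov,jot,jov] rk=9  ker:ivy
b_2=(10−9)−0=1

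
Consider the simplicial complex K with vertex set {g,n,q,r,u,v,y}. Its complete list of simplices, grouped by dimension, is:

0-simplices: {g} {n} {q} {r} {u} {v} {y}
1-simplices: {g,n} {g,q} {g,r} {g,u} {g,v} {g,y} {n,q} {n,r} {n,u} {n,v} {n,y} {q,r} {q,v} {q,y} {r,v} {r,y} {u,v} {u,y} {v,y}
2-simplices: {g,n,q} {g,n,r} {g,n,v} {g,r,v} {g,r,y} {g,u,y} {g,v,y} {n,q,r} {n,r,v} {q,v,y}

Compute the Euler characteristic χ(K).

χ(K)=-2

n_0=7 n_1=19 n_2=10
χ=+7−19+10=-2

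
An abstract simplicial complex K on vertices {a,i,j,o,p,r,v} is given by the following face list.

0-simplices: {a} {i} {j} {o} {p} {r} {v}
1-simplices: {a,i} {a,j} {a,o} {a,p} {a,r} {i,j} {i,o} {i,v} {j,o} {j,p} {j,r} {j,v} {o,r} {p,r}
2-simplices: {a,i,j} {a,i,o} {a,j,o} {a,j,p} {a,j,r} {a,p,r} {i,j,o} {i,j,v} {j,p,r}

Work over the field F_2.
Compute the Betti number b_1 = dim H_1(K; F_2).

n_0=7 n_1=14 n_2=9  [Z2]
∂1: piv[ai,aj,ao,ap,ar,iv] rk=6  ker:ij,io,jo,jp,jr,jv,or,pr
∂2: piv[aij,aio,ajo,ajp,ajr,apr,ijv] rk=7  ker:ijo,jpr
b_1=(14−6)−7=1

b_1=1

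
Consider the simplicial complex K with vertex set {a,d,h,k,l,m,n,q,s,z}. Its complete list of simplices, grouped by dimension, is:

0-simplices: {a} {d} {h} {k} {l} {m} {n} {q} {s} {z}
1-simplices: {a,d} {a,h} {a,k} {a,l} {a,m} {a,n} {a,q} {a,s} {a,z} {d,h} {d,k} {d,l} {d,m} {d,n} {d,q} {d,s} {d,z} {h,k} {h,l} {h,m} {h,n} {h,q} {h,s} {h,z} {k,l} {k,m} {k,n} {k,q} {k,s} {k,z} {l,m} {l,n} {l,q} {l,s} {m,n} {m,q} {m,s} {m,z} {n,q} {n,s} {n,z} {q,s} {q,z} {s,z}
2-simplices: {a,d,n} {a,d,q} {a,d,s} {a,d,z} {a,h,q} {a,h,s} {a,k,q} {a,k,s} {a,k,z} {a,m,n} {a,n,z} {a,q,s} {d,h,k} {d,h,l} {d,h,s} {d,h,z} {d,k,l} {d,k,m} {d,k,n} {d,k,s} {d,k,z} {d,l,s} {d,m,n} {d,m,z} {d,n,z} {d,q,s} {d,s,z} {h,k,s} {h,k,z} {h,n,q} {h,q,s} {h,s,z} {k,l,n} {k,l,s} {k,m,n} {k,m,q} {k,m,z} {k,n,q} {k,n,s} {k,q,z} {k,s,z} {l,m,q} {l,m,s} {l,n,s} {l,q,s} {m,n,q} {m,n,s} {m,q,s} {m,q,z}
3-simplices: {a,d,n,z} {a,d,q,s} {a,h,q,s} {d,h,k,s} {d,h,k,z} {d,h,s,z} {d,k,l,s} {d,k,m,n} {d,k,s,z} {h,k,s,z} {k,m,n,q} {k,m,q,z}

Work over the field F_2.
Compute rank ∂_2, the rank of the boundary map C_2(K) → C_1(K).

n_0=10 n_1=44 n_2=49 n_3=12  [Z2]
∂1: piv[ad,ah,ak,al,am,an,aq,as,az] rk=9  ker:dh,dk,dl,dm,dn,dq,ds,dz,hk,hl,hm,hn,hq,hs,hz,kl,km,kn,kq,ks,kz,lm,ln,lq,ls,mn,mq,ms,mz,nq,ns,nz,qs,qz,sz
∂2: piv[adn,adq,ads,adz,ahq,ahs,akq,aks,akz,amn,anz,aqs,dhk,dhl,dhs,dhz,dkl,dkm,dkn,dks,dls,dmn,dmz,dsz,hnq,kln,kmq,knq,kns,kqz,lmq,lms,lqs] rk=33  ker:dkz,dnz,dqs,hks,hkz,hqs,hsz,kls,kmn,kmz,ksz,lns,mnq,mns,mqs,mqz
∂3: piv[adnz,adqs,ahqs,dhks,dhkz,dhsz,dkls,dkmn,dksz,kmnq,kmqz] rk=11  ker:hksz
rk∂_2=33

rank∂_2=33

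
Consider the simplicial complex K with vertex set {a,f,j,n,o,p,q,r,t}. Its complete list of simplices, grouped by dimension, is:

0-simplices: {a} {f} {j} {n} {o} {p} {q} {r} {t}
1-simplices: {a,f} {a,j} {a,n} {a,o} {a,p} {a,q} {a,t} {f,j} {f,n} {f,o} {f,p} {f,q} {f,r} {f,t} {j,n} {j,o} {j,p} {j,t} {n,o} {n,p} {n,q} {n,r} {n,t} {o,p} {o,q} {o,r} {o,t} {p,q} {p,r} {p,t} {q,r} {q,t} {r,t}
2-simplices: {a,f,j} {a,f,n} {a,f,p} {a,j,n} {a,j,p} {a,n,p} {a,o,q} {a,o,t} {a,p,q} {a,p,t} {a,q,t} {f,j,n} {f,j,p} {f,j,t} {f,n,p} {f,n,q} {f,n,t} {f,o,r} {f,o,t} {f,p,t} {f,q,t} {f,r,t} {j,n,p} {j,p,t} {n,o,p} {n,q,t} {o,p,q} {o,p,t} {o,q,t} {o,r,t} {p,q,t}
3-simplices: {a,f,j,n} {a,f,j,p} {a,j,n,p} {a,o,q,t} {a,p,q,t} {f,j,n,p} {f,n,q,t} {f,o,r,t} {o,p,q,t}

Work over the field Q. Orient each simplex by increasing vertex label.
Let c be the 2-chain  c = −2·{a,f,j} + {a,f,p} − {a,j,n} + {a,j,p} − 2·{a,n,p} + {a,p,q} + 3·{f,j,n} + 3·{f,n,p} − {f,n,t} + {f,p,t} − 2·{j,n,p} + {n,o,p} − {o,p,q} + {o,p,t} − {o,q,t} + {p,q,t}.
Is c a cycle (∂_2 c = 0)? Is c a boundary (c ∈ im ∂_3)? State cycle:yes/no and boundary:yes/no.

n_0=9 n_1=33 n_2=31 n_3=9  [Q]
∂1: piv[af,aj,an,ao,ap,aq,at,fr] rk=8  ker:fj,fn,fo,fp,fq,ft,jn,jo,jp,jt,no,np,nq,nr,nt,op,oq,or,ot,pq,pr,pt,qr,qt,rt
∂2: piv[afj,afn,afp,ajn,ajp,anp,aoq,aot,apq,apt,aqt,fjt,fnq,fnt,for,fot,fpt,fqt,frt,nop,opq] rk=21  ker:fjn,fjp,fnp,jnp,jpt,nqt,opt,oqt,ort,pqt
∂3: piv[afjn,afjp,ajnp,aoqt,apqt,fjnp,fnqt,fort,opqt] rk=9
∂2c = −{a,f} + 2·{a,j} − {a,n} + {a,p} − {a,q} + {f,j} − {f,n} − {f,p} + 3·{j,p} + {n,o} − 2·{n,p} − {n,t} + {o,p} + {p,q} + {p,t}

cycle:no boundary:no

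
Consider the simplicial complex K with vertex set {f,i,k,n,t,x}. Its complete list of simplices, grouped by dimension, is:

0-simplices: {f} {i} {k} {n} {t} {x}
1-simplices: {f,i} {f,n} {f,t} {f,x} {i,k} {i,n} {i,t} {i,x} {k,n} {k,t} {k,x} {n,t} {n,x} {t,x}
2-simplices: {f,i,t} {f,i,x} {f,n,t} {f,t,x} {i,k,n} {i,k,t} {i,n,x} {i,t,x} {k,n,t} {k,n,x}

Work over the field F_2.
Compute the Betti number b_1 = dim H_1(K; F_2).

b_1=0

n_0=6 n_1=14 n_2=10  [Z2]
∂1: piv[fi,fn,ft,fx,ik] rk=5  ker:in,it,ix,kn,kt,kx,nt,nx,tx
∂2: piv[fit,fix,fnt,ftx,ikn,ikt,inx,knt,knx] rk=9  ker:itx
b_1=(14−5)−9=0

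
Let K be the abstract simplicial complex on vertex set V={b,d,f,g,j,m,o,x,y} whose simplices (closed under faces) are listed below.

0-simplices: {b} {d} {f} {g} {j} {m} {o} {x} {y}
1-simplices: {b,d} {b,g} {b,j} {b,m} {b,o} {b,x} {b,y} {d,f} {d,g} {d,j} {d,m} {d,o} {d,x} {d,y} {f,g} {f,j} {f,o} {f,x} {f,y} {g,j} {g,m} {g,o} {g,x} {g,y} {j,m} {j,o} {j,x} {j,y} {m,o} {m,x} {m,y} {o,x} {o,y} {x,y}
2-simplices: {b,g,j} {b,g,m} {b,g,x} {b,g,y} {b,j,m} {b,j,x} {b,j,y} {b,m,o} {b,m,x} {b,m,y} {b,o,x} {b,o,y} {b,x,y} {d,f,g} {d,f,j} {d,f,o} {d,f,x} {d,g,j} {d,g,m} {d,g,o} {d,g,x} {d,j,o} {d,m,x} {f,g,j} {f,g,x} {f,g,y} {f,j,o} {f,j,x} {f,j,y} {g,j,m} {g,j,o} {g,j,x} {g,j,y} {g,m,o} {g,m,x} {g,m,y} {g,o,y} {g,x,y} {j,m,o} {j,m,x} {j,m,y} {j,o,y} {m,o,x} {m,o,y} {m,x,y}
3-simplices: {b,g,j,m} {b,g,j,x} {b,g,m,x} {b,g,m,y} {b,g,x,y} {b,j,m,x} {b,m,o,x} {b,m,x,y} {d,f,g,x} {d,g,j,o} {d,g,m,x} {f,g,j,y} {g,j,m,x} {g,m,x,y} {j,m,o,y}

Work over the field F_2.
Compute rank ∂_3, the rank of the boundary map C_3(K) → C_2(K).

n_0=9 n_1=34 n_2=45 n_3=15  [Z2]
∂1: piv[bd,bg,bj,bm,bo,bx,by,df] rk=8  ker:dg,dj,dm,do,dx,dy,fg,fj,fo,fx,fy,gj,gm,go,gx,gy,jm,jo,jx,jy,mo,mx,my,ox,oy,xy
∂2: piv[bgj,bgm,bgx,bgy,bjm,bjx,bjy,bmo,bmx,bmy,box,boy,bxy,dfg,dfj,dfo,dfx,dgj,dgm,dgo,dgx,djo,fgy,gmo] rk=24  ker:dmx,fgj,fgx,fjo,fjx,fjy,gjm,gjo,gjx,gjy,gmx,gmy,goy,gxy,jmo,jmx,jmy,joy,mox,moy,mxy
∂3: piv[bgjm,bgjx,bgmx,bgmy,bgxy,bjmx,bmox,bmxy,dfgx,dgjo,dgmx,fgjy,jmoy] rk=13  ker:gjmx,gmxy
rk∂_3=13

rank∂_3=13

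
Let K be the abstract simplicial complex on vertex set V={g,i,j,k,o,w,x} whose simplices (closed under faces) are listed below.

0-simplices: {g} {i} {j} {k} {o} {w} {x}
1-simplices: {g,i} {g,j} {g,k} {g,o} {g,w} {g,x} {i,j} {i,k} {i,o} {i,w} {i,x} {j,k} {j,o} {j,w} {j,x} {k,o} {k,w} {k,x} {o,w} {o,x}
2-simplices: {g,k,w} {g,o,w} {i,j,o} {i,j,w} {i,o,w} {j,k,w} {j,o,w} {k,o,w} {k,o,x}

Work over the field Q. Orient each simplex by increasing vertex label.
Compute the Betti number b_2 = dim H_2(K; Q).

n_0=7 n_1=20 n_2=9  [Q]
∂1: piv[gi,gj,gk,go,gw,gx] rk=6  ker:ij,ik,io,iw,ix,jk,jo,jw,jx,ko,kw,kx,ow,ox
∂2: piv[gkw,gow,ijo,ijw,iow,jkw,kow,kox] rk=8  ker:jow
b_2=(9−8)−0=1

b_2=1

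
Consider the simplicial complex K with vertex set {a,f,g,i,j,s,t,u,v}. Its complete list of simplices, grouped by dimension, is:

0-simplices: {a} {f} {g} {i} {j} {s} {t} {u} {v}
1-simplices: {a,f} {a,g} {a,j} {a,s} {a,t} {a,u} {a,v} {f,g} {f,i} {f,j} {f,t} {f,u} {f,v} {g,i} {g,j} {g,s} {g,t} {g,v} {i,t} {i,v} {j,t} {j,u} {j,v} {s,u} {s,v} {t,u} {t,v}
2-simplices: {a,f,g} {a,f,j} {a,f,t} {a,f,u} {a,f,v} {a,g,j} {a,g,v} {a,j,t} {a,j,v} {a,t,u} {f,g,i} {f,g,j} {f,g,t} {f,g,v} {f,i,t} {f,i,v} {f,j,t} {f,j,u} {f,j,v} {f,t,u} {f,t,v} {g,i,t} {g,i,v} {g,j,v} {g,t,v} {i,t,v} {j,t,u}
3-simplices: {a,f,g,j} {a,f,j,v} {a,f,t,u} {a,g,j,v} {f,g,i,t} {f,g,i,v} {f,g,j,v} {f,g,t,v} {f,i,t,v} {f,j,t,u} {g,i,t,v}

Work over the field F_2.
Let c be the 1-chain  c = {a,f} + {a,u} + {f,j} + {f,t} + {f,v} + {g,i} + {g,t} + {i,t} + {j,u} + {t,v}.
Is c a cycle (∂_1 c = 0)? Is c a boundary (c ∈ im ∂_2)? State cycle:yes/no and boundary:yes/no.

cycle:yes boundary:yes

n_0=9 n_1=27 n_2=27 n_3=11  [Z2]
∂1: piv[af,ag,aj,as,at,au,av,fi] rk=8  ker:fg,fj,ft,fu,fv,gi,gj,gs,gt,gv,it,iv,jt,ju,jv,su,sv,tu,tv
∂2: piv[afg,afj,aft,afu,afv,agj,agv,ajt,ajv,atu,fgi,fgt,fit,fiv,fju,ftv] rk=16  ker:fgj,fgv,fjt,fjv,ftu,git,giv,gjv,gtv,itv,jtu
∂3: piv[afgj,afjv,aftu,agjv,fgit,fgiv,fgjv,fgtv,fitv,fjtu] rk=10  ker:gitv
∂1c = 0
c vs im∂2: reduces to 0 ⇒ boundary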